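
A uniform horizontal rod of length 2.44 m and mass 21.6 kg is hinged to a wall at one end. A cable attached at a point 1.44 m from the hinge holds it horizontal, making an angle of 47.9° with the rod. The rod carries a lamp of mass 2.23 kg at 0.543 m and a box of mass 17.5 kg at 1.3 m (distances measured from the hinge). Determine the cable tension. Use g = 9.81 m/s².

Taking torques about the hinge:
Beam weight: 21.6 × 9.81 = 211.9 N down at 1.22 m → arm 1.22 m, τ = 211.9 × 1.22 = 258.5 N·m clockwise.
Lamp: 2.23 × 9.81 = 21.88 N down at 0.543 m → arm 0.543 m, τ = 21.88 × 0.543 = 11.88 N·m clockwise.
Box: 17.5 × 9.81 = 171.7 N down at 1.3 m → arm 1.3 m, τ = 171.7 × 1.3 = 223.2 N·m clockwise.
Total clockwise load moment = 493.6 N·m.
The cable tension T acts at 1.44 m; only its component perpendicular to the rod, T sinθ, produces torque. sin 47.9° = 0.742.
Balancing moments: T × 1.44 × 0.742 = 493.6, giving T = 493.6 / 1.068 = 462 N.

T ≈ 462 N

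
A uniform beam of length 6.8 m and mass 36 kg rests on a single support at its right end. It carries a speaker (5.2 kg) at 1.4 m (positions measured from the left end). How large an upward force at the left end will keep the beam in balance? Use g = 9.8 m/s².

About the right end:
Beam weight: 36 × 9.8 = 352.8 N down at 3.4 m → arm 3.4 m, τ = 352.8 × 3.4 = 1200 N·m counterclockwise.
Speaker: 5.2 × 9.8 = 50.96 N down at 1.4 m → arm 5.4 m, τ = 50.96 × 5.4 = 275.2 N·m counterclockwise.
Net moment of the loads = 1475 N·m counterclockwise.
The upward force F acts at the left end, arm 6.8 m, giving F × 6.8 clockwise.
Στ = 0 ⇒ F × 6.8 = 1475 ⇒ F = 1475 / 6.8 = 217 N.

F ≈ 217 N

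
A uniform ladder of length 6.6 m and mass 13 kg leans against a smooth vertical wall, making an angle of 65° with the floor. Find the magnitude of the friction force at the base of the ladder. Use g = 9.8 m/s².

f ≈ 29.7 N

Choose the foot of the ladder as the axis so the floor normal and friction both act there and drop out.
Ladder weight 13×9.8 = 127.4 N acts at 3.3 m along the ladder; its horizontal arm is 3.3·cos65° = 1.395 m → τ = 177.7 N·m clockwise.
Wall normal N acts horizontally at the top; its moment arm is the height L sinθ = 6.6·sin65° = 5.982 m, counterclockwise.
For rotational equilibrium, N × 5.982 = 177.7, so N = 29.7 N.
ΣFx = 0: friction at the foot balances the wall's push, so f = N_wall = 29.7 N.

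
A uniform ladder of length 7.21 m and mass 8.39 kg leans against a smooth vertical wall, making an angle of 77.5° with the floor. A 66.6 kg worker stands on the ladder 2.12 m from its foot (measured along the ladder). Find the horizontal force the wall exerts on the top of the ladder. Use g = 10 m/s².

Taking torques about the foot of the ladder:
Ladder weight 8.39×10 = 83.9 N acts at 3.605 m along the ladder; its horizontal arm is 3.605·cos77.5° = 0.7803 m → τ = 65.47 N·m clockwise.
Worker: 66.6×10 = 666 N at 2.12 m → arm 0.4589 m → τ = 305.6 N·m clockwise.
Wall normal N acts horizontally at the top; its moment arm is the height L sinθ = 7.21·sin77.5° = 7.039 m, counterclockwise.
Στ = 0 ⇒ N × 7.039 = 371.1 ⇒ N = 52.7 N.

N_wall ≈ 52.7 N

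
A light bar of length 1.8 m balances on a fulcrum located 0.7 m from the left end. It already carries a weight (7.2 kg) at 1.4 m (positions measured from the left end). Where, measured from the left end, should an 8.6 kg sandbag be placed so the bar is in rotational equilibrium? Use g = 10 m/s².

x ≈ 0.114 m from the left end

About the fulcrum (at 0.7 m from the left end):
Weight: 7.2 × 10 = 72 N down at 1.4 m → arm 0.7 m, τ = 72 × 0.7 = 50.4 N·m clockwise.
Net moment of existing loads = 50.4 N·m clockwise.
The sandbag weighs 8.6 × 10 = 86 N and must supply an equal counterclockwise moment, so its lever arm about the fulcrum is 50.4 / 86 = 0.586 m.
That puts it at 0.7 − 0.586 = 0.114 m from the left end.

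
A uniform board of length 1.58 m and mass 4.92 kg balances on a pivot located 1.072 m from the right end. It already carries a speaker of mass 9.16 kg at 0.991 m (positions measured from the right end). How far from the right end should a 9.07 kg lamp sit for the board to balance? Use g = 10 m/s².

Choose the pivot (at 1.072 m from the right end) as the axis so the support reaction has zero arm there.
Beam weight: 4.92 × 10 = 49.2 N down at 0.79 m → arm 0.282 m, τ = 49.2 × 0.282 = 13.87 N·m clockwise.
Speaker: 9.16 × 10 = 91.6 N down at 0.991 m → arm 0.081 m, τ = 91.6 × 0.081 = 7.42 N·m clockwise.
Net moment of existing loads = 21.29 N·m clockwise.
The lamp weighs 9.07 × 10 = 90.7 N and must supply an equal counterclockwise moment, so its lever arm about the pivot is 21.29 / 90.7 = 0.235 m.
That puts it at 1.072 + 0.235 = 1.31 m from the right end.

x ≈ 1.31 m from the right end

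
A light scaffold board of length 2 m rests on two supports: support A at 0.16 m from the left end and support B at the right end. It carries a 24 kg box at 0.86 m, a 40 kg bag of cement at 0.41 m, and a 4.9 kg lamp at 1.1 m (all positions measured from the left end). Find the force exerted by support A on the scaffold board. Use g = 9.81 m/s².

Sum moments about support B (its reaction then has zero moment arm).
Box: 24 × 9.81 = 235.4 N down at 0.86 m → arm 1.14 m, τ = 235.4 × 1.14 = 268.4 N·m counterclockwise.
Bag of cement: 40 × 9.81 = 392.4 N down at 0.41 m → arm 1.59 m, τ = 392.4 × 1.59 = 623.9 N·m counterclockwise.
Lamp: 4.9 × 9.81 = 48.07 N down at 1.1 m → arm 0.9 m, τ = 48.07 × 0.9 = 43.26 N·m counterclockwise.
Net load moment about support B = 935.6 N·m counterclockwise.
Reaction R at support A is upward at 0.16 m, arm 1.84 m → moment R × 1.84 clockwise.
Setting net torque to zero: R × 1.84 = 935.6 → R = 508 N.

R_A ≈ 508 N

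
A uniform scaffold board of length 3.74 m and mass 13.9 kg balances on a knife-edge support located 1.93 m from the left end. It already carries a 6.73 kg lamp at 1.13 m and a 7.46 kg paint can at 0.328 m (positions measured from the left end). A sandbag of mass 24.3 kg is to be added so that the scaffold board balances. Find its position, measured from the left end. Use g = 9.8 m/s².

x ≈ 2.68 m from the left end

Choose the knife-edge support (at 1.93 m from the left end) as the axis so the support reaction has zero arm there.
Beam weight: 13.9 × 9.8 = 136.2 N down at 1.87 m → arm 0.06 m, τ = 136.2 × 0.06 = 8.172 N·m counterclockwise.
Lamp: 6.73 × 9.8 = 65.95 N down at 1.13 m → arm 0.8 m, τ = 65.95 × 0.8 = 52.76 N·m counterclockwise.
Paint can: 7.46 × 9.8 = 73.11 N down at 0.328 m → arm 1.602 m, τ = 73.11 × 1.602 = 117.1 N·m counterclockwise.
Net moment of existing loads = 178 N·m counterclockwise.
The sandbag weighs 24.3 × 9.8 = 238.1 N and must supply an equal clockwise moment, so its lever arm about the knife-edge support is 178 / 238.1 = 0.748 m.
That puts it at 1.93 + 0.748 = 2.68 m from the left end.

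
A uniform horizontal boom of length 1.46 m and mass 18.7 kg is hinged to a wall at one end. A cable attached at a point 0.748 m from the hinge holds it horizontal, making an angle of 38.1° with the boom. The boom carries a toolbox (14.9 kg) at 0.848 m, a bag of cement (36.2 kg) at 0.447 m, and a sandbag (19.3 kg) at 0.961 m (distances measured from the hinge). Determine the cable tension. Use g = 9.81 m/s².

Sum moments about the hinge (the unknown hinge reaction has zero arm there).
Beam weight: 18.7 × 9.81 = 183.4 N down at 0.73 m → arm 0.73 m, τ = 183.4 × 0.73 = 133.9 N·m clockwise.
Toolbox: 14.9 × 9.81 = 146.2 N down at 0.848 m → arm 0.848 m, τ = 146.2 × 0.848 = 124 N·m clockwise.
Bag of cement: 36.2 × 9.81 = 355.1 N down at 0.447 m → arm 0.447 m, τ = 355.1 × 0.447 = 158.7 N·m clockwise.
Sandbag: 19.3 × 9.81 = 189.3 N down at 0.961 m → arm 0.961 m, τ = 189.3 × 0.961 = 181.9 N·m clockwise.
Total clockwise load moment = 598.5 N·m.
The cable tension T acts at 0.748 m; only its component perpendicular to the boom, T sinθ, produces torque. sin 38.1° = 0.617.
Balancing moments: T × 0.748 × 0.617 = 598.5, giving T = 598.5 / 0.4615 = 1300 N.

T ≈ 1300 N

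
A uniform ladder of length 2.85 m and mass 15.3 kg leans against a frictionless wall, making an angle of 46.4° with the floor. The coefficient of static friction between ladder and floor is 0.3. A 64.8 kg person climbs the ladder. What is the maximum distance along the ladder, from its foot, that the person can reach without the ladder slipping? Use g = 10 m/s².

d ≈ 0.773 m

Take moments about the foot of the ladder.
Ladder weight 15.3×10 = 153 N acts at 1.425 m along the ladder; its horizontal arm is 1.425·cos46.4° = 0.9827 m → τ = 150.4 N·m clockwise.
Person weight 64.8×10 = 648 N at distance d → arm d·cos46.4° → τ = 648·d·0.6896 clockwise.
Wall normal N at the top has arm L sinθ = 2.064 m counterclockwise, so Στ = 0 gives N·2.064 = 150.4 + 446.9·d.
ΣFy = 0 ⇒ N_floor = 801 N, so the maximum friction is μ_s·N_floor = 0.3×801 = 240.3 N. ΣFx = 0 ⇒ N_wall = f, so at the slipping point N = 240.3 N.
Substituting: 240.3×2.064 = 150.4 + 446.9·d ⇒ d = (496 − 150.4) / 446.9 = 0.773 m.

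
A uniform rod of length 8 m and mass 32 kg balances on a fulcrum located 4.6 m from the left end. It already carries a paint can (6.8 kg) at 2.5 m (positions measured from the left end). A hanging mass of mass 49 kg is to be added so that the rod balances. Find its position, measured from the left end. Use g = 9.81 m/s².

x ≈ 5.28 m from the left end

About the fulcrum (at 4.6 m from the left end):
Beam weight: 32 × 9.81 = 313.9 N down at 4 m → arm 0.6 m, τ = 313.9 × 0.6 = 188.3 N·m counterclockwise.
Paint can: 6.8 × 9.81 = 66.71 N down at 2.5 m → arm 2.1 m, τ = 66.71 × 2.1 = 140.1 N·m counterclockwise.
Net moment of existing loads = 328.4 N·m counterclockwise.
The hanging mass weighs 49 × 9.81 = 480.7 N and must supply an equal clockwise moment, so its lever arm about the fulcrum is 328.4 / 480.7 = 0.683 m.
That puts it at 4.6 + 0.683 = 5.28 m from the left end.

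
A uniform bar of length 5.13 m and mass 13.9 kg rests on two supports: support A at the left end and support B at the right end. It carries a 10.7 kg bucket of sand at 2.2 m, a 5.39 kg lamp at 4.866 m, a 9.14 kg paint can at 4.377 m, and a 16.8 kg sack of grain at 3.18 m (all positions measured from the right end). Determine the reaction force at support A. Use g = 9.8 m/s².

Choose support B as the axis so its reaction then has zero moment arm.
Beam weight: 13.9 × 9.8 = 136.2 N down at 2.565 m → arm 2.565 m, τ = 136.2 × 2.565 = 349.4 N·m counterclockwise.
Bucket of sand: 10.7 × 9.8 = 104.9 N down at 2.2 m → arm 2.2 m, τ = 104.9 × 2.2 = 230.8 N·m counterclockwise.
Lamp: 5.39 × 9.8 = 52.82 N down at 4.866 m → arm 4.866 m, τ = 52.82 × 4.866 = 257 N·m counterclockwise.
Paint can: 9.14 × 9.8 = 89.57 N down at 4.377 m → arm 4.377 m, τ = 89.57 × 4.377 = 392 N·m counterclockwise.
Sack of grain: 16.8 × 9.8 = 164.6 N down at 3.18 m → arm 3.18 m, τ = 164.6 × 3.18 = 523.4 N·m counterclockwise.
Net load moment about support B = 1753 N·m counterclockwise.
Reaction R at support A is upward at 5.13 m, arm 5.13 m → moment R × 5.13 clockwise.
Balancing moments: R × 5.13 = 1753, giving R = 342 N.

R_A ≈ 342 N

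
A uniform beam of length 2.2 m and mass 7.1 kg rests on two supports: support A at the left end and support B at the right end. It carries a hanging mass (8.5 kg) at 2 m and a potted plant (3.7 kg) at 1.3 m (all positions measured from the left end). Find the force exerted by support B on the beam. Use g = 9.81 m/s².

R_B ≈ 132 N

Sum moments about support A (its reaction then has zero moment arm).
Beam weight: 7.1 × 9.81 = 69.65 N down at 1.1 m → arm 1.1 m, τ = 69.65 × 1.1 = 76.62 N·m clockwise.
Hanging mass: 8.5 × 9.81 = 83.39 N down at 2 m → arm 2 m, τ = 83.39 × 2 = 166.8 N·m clockwise.
Potted plant: 3.7 × 9.81 = 36.3 N down at 1.3 m → arm 1.3 m, τ = 36.3 × 1.3 = 47.19 N·m clockwise.
Net load moment about support A = 290.6 N·m clockwise.
Reaction R at support B is upward at 2.2 m, arm 2.2 m → moment R × 2.2 counterclockwise.
Balancing moments: R × 2.2 = 290.6, giving R = 132 N.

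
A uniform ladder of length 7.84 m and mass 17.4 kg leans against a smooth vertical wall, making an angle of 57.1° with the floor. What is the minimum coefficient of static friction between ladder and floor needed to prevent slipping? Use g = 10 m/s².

μ_min ≈ 0.323

Take moments about the foot of the ladder.
Ladder weight 17.4×10 = 174 N acts at 3.92 m along the ladder; its horizontal arm is 3.92·cos57.1° = 2.129 m → τ = 370.4 N·m clockwise.
Wall normal N acts horizontally at the top; its moment arm is the height L sinθ = 7.84·sin57.1° = 6.583 m, counterclockwise.
Στ = 0 ⇒ N × 6.583 = 370.4 ⇒ N = 56.27 N.
ΣFx = 0 ⇒ f = N_wall = 56.27 N. ΣFy = 0 ⇒ N_floor = 174 N.
μ_min = f / N_floor = 56.27 / 174 = 0.323.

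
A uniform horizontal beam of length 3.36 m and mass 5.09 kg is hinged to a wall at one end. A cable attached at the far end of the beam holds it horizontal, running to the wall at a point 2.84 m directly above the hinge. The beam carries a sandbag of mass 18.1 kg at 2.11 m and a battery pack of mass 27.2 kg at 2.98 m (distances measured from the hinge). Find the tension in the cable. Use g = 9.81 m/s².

Take moments about the hinge.
Beam weight: 5.09 × 9.81 = 49.93 N down at 1.68 m → arm 1.68 m, τ = 49.93 × 1.68 = 83.88 N·m clockwise.
Sandbag: 18.1 × 9.81 = 177.6 N down at 2.11 m → arm 2.11 m, τ = 177.6 × 2.11 = 374.7 N·m clockwise.
Battery pack: 27.2 × 9.81 = 266.8 N down at 2.98 m → arm 2.98 m, τ = 266.8 × 2.98 = 795.1 N·m clockwise.
Total clockwise load moment = 1254 N·m.
The cable tension T acts at 3.36 m; only its component perpendicular to the beam, T sinθ, produces torque. sinθ = h/√(h²+d²) = 2.84/√(2.84²+3.36²) = 0.6455.
Balancing moments: T × 3.36 × 0.6455 = 1254, giving T = 1254 / 2.169 = 578 N.

T ≈ 578 N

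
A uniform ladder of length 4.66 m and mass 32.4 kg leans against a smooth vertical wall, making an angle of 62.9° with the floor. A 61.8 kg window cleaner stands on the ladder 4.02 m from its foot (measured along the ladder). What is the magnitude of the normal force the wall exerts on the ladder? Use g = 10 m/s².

N_wall ≈ 356 N

Taking torques about the foot of the ladder:
Ladder weight 32.4×10 = 324 N acts at 2.33 m along the ladder; its horizontal arm is 2.33·cos62.9° = 1.061 m → τ = 343.8 N·m clockwise.
Window cleaner: 61.8×10 = 618 N at 4.02 m → arm 1.831 m → τ = 1132 N·m clockwise.
Wall normal N acts horizontally at the top; its moment arm is the height L sinθ = 4.66·sin62.9° = 4.148 m, counterclockwise.
Balancing moments: N × 4.148 = 1476, giving N = 356 N.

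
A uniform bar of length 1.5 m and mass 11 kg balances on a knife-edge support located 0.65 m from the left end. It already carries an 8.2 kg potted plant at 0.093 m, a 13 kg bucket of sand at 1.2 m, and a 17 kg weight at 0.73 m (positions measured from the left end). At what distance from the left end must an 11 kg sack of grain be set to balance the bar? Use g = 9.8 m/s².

x ≈ 0.192 m from the left end

About the knife-edge support (at 0.65 m from the left end):
Beam weight: 11 × 9.8 = 107.8 N down at 0.75 m → arm 0.1 m, τ = 107.8 × 0.1 = 10.78 N·m clockwise.
Potted plant: 8.2 × 9.8 = 80.36 N down at 0.093 m → arm 0.557 m, τ = 80.36 × 0.557 = 44.76 N·m counterclockwise.
Bucket of sand: 13 × 9.8 = 127.4 N down at 1.2 m → arm 0.55 m, τ = 127.4 × 0.55 = 70.07 N·m clockwise.
Weight: 17 × 9.8 = 166.6 N down at 0.73 m → arm 0.08 m, τ = 166.6 × 0.08 = 13.33 N·m clockwise.
Net moment of existing loads = 49.42 N·m clockwise.
The sack of grain weighs 11 × 9.8 = 107.8 N and must supply an equal counterclockwise moment, so its lever arm about the knife-edge support is 49.42 / 107.8 = 0.458 m.
That puts it at 0.65 − 0.458 = 0.192 m from the left end.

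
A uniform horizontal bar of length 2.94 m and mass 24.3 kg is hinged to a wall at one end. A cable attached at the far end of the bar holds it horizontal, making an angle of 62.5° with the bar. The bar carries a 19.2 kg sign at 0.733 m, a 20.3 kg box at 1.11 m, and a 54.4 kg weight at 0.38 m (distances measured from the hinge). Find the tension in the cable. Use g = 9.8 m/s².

Sum moments about the hinge (the unknown hinge reaction has zero arm there).
Beam weight: 24.3 × 9.8 = 238.1 N down at 1.47 m → arm 1.47 m, τ = 238.1 × 1.47 = 350 N·m clockwise.
Sign: 19.2 × 9.8 = 188.2 N down at 0.733 m → arm 0.733 m, τ = 188.2 × 0.733 = 138 N·m clockwise.
Box: 20.3 × 9.8 = 198.9 N down at 1.11 m → arm 1.11 m, τ = 198.9 × 1.11 = 220.8 N·m clockwise.
Weight: 54.4 × 9.8 = 533.1 N down at 0.38 m → arm 0.38 m, τ = 533.1 × 0.38 = 202.6 N·m clockwise.
Total clockwise load moment = 911.4 N·m.
The cable tension T acts at 2.94 m; only its component perpendicular to the bar, T sinθ, produces torque. sin 62.5° = 0.887.
For rotational equilibrium, T × 2.94 × 0.887 = 911.4, so T = 911.4 / 2.608 = 349 N.

T ≈ 349 N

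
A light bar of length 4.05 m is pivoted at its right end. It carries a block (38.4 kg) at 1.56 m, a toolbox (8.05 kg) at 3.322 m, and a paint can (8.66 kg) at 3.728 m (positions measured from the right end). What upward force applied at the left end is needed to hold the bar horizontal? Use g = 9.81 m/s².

Taking torques about the right end:
Block: 38.4 × 9.81 = 376.7 N down at 1.56 m → arm 1.56 m, τ = 376.7 × 1.56 = 587.7 N·m counterclockwise.
Toolbox: 8.05 × 9.81 = 78.97 N down at 3.322 m → arm 3.322 m, τ = 78.97 × 3.322 = 262.3 N·m counterclockwise.
Paint can: 8.66 × 9.81 = 84.95 N down at 3.728 m → arm 3.728 m, τ = 84.95 × 3.728 = 316.7 N·m counterclockwise.
Net moment of the loads = 1167 N·m counterclockwise.
The upward force F acts at the left end, arm 4.05 m, giving F × 4.05 clockwise.
Balancing moments: F × 4.05 = 1167, giving F = 1167 / 4.05 = 288 N.

F ≈ 288 N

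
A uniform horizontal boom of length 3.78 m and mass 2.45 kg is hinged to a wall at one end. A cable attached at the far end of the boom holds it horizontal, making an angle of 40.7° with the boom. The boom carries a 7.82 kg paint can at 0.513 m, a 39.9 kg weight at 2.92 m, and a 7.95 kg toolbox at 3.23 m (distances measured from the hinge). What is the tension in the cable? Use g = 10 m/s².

T ≈ 612 N

About the hinge:
Beam weight: 2.45 × 10 = 24.5 N down at 1.89 m → arm 1.89 m, τ = 24.5 × 1.89 = 46.3 N·m clockwise.
Paint can: 7.82 × 10 = 78.2 N down at 0.513 m → arm 0.513 m, τ = 78.2 × 0.513 = 40.12 N·m clockwise.
Weight: 39.9 × 10 = 399 N down at 2.92 m → arm 2.92 m, τ = 399 × 2.92 = 1165 N·m clockwise.
Toolbox: 7.95 × 10 = 79.5 N down at 3.23 m → arm 3.23 m, τ = 79.5 × 3.23 = 256.8 N·m clockwise.
Total clockwise load moment = 1508 N·m.
The cable tension T acts at 3.78 m; only its component perpendicular to the boom, T sinθ, produces torque. sin 40.7° = 0.6521.
For rotational equilibrium, T × 3.78 × 0.6521 = 1508, so T = 1508 / 2.465 = 612 N.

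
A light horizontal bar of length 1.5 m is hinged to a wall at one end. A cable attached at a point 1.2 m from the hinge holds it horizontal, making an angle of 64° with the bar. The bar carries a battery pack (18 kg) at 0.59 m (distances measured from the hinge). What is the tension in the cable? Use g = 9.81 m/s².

T ≈ 96.6 N

Take moments about the hinge.
Battery pack: 18 × 9.81 = 176.6 N down at 0.59 m → arm 0.59 m, τ = 176.6 × 0.59 = 104.2 N·m clockwise.
Total clockwise load moment = 104.2 N·m.
The cable tension T acts at 1.2 m; only its component perpendicular to the bar, T sinθ, produces torque. sin 64° = 0.8988.
For rotational equilibrium, T × 1.2 × 0.8988 = 104.2, so T = 104.2 / 1.079 = 96.6 N.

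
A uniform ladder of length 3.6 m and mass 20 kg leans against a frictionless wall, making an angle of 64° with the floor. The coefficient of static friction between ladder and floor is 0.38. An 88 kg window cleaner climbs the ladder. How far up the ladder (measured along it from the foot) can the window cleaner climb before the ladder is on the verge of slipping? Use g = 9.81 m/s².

About the foot of the ladder:
Ladder weight 20×9.81 = 196.2 N acts at 1.8 m along the ladder; its horizontal arm is 1.8·cos64° = 0.7891 m → τ = 154.8 N·m clockwise.
Window cleaner weight 88×9.81 = 863.3 N at distance d → arm d·cos64° → τ = 863.3·d·0.4384 clockwise.
Wall normal N at the top has arm L sinθ = 3.236 m counterclockwise, so Στ = 0 gives N·3.236 = 154.8 + 378.5·d.
ΣFy = 0 ⇒ N_floor = 1060 N, so the maximum friction is μ_s·N_floor = 0.38×1060 = 402.8 N. ΣFx = 0 ⇒ N_wall = f, so at the slipping point N = 402.8 N.
Substituting: 402.8×3.236 = 154.8 + 378.5·d ⇒ d = (1303 − 154.8) / 378.5 = 3.03 m.

d ≈ 3.03 m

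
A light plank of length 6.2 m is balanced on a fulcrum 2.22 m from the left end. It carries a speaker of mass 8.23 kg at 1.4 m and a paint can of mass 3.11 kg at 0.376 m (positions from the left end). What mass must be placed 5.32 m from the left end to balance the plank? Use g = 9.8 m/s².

Taking torques about the fulcrum (at 2.22 m from the left end):
Speaker: 8.23 × 9.8 = 80.65 N down at 1.4 m → arm 0.82 m, τ = 80.65 × 0.82 = 66.13 N·m counterclockwise.
Paint can: 3.11 × 9.8 = 30.48 N down at 0.376 m → arm 1.844 m, τ = 30.48 × 1.844 = 56.21 N·m counterclockwise.
Net moment of known loads = 122.3 N·m counterclockwise.
An unknown mass m at 5.32 m has arm 3.1 m; its moment is m·g·3.1 clockwise.
Balancing moments: m × 9.8 × 3.1 = 122.3, giving m = 122.3 / (9.8 × 3.1) = 4.03 kg.

m ≈ 4.03 kg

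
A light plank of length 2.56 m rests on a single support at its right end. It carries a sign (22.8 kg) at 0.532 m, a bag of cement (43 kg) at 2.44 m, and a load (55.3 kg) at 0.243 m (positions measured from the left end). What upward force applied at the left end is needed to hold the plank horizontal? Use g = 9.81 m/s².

About the right end:
Sign: 22.8 × 9.81 = 223.7 N down at 0.532 m → arm 2.028 m, τ = 223.7 × 2.028 = 453.7 N·m counterclockwise.
Bag of cement: 43 × 9.81 = 421.8 N down at 2.44 m → arm 0.12 m, τ = 421.8 × 0.12 = 50.62 N·m counterclockwise.
Load: 55.3 × 9.81 = 542.5 N down at 0.243 m → arm 2.317 m, τ = 542.5 × 2.317 = 1257 N·m counterclockwise.
Net moment of the loads = 1761 N·m counterclockwise.
The upward force F acts at the left end, arm 2.56 m, giving F × 2.56 clockwise.
For rotational equilibrium, F × 2.56 = 1761, so F = 1761 / 2.56 = 688 N.

F ≈ 688 N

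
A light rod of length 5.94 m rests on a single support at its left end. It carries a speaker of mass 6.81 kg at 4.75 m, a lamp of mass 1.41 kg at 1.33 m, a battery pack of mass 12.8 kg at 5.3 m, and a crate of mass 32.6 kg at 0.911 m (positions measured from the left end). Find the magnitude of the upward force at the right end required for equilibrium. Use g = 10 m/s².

F ≈ 222 N

Taking torques about the left end:
Speaker: 6.81 × 10 = 68.1 N down at 4.75 m → arm 4.75 m, τ = 68.1 × 4.75 = 323.5 N·m clockwise.
Lamp: 1.41 × 10 = 14.1 N down at 1.33 m → arm 1.33 m, τ = 14.1 × 1.33 = 18.75 N·m clockwise.
Battery pack: 12.8 × 10 = 128 N down at 5.3 m → arm 5.3 m, τ = 128 × 5.3 = 678.4 N·m clockwise.
Crate: 32.6 × 10 = 326 N down at 0.911 m → arm 0.911 m, τ = 326 × 0.911 = 297 N·m clockwise.
Net moment of the loads = 1318 N·m clockwise.
The upward force F acts at the right end, arm 5.94 m, giving F × 5.94 counterclockwise.
Setting net torque to zero: F × 5.94 = 1318 → F = 1318 / 5.94 = 222 N.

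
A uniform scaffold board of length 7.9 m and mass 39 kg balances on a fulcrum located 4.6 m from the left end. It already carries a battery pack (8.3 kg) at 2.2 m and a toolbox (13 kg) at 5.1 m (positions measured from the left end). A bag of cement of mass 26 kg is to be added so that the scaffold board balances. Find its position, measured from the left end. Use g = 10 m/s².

x ≈ 6.09 m from the left end

Take moments about the fulcrum (at 4.6 m from the left end).
Beam weight: 39 × 10 = 390 N down at 3.95 m → arm 0.65 m, τ = 390 × 0.65 = 253.5 N·m counterclockwise.
Battery pack: 8.3 × 10 = 83 N down at 2.2 m → arm 2.4 m, τ = 83 × 2.4 = 199.2 N·m counterclockwise.
Toolbox: 13 × 10 = 130 N down at 5.1 m → arm 0.5 m, τ = 130 × 0.5 = 65 N·m clockwise.
Net moment of existing loads = 387.7 N·m counterclockwise.
The bag of cement weighs 26 × 10 = 260 N and must supply an equal clockwise moment, so its lever arm about the fulcrum is 387.7 / 260 = 1.49 m.
That puts it at 4.6 + 1.49 = 6.09 m from the left end.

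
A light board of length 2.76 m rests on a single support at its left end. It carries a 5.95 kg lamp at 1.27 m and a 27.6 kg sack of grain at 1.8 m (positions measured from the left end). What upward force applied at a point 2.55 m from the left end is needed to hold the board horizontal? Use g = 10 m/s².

Take moments about the left end.
Lamp: 5.95 × 10 = 59.5 N down at 1.27 m → arm 1.27 m, τ = 59.5 × 1.27 = 75.56 N·m clockwise.
Sack of grain: 27.6 × 10 = 276 N down at 1.8 m → arm 1.8 m, τ = 276 × 1.8 = 496.8 N·m clockwise.
Net moment of the loads = 572.4 N·m clockwise.
The upward force F acts at a point 2.55 m from the left end, arm 2.55 m, giving F × 2.55 counterclockwise.
Στ = 0 ⇒ F × 2.55 = 572.4 ⇒ F = 572.4 / 2.55 = 224 N.

F ≈ 224 N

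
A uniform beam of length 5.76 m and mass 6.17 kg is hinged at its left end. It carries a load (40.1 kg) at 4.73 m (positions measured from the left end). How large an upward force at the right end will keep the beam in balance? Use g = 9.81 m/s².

F ≈ 353 N

Sum moments about the left end (the unknown pivot reaction has zero arm there).
Beam weight: 6.17 × 9.81 = 60.53 N down at 2.88 m → arm 2.88 m, τ = 60.53 × 2.88 = 174.3 N·m clockwise.
Load: 40.1 × 9.81 = 393.4 N down at 4.73 m → arm 4.73 m, τ = 393.4 × 4.73 = 1861 N·m clockwise.
Net moment of the loads = 2035 N·m clockwise.
The upward force F acts at the right end, arm 5.76 m, giving F × 5.76 counterclockwise.
Setting net torque to zero: F × 5.76 = 2035 → F = 2035 / 5.76 = 353 N.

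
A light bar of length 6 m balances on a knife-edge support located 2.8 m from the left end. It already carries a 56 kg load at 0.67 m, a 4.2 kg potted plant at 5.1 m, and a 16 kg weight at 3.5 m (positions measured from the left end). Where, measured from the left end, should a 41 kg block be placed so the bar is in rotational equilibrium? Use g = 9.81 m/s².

x ≈ 5.2 m from the left end

About the knife-edge support (at 2.8 m from the left end):
Load: 56 × 9.81 = 549.4 N down at 0.67 m → arm 2.13 m, τ = 549.4 × 2.13 = 1170 N·m counterclockwise.
Potted plant: 4.2 × 9.81 = 41.2 N down at 5.1 m → arm 2.3 m, τ = 41.2 × 2.3 = 94.76 N·m clockwise.
Weight: 16 × 9.81 = 157 N down at 3.5 m → arm 0.7 m, τ = 157 × 0.7 = 109.9 N·m clockwise.
Net moment of existing loads = 965.3 N·m counterclockwise.
The block weighs 41 × 9.81 = 402.2 N and must supply an equal clockwise moment, so its lever arm about the knife-edge support is 965.3 / 402.2 = 2.4 m.
That puts it at 2.8 + 2.4 = 5.2 m from the left end.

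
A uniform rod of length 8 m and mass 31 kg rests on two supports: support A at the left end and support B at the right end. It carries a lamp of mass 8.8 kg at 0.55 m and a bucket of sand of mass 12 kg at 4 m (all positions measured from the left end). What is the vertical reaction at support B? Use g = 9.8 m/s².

R_B ≈ 217 N

Taking torques about support A:
Beam weight: 31 × 9.8 = 303.8 N down at 4 m → arm 4 m, τ = 303.8 × 4 = 1215 N·m clockwise.
Lamp: 8.8 × 9.8 = 86.24 N down at 0.55 m → arm 0.55 m, τ = 86.24 × 0.55 = 47.43 N·m clockwise.
Bucket of sand: 12 × 9.8 = 117.6 N down at 4 m → arm 4 m, τ = 117.6 × 4 = 470.4 N·m clockwise.
Net load moment about support A = 1733 N·m clockwise.
Reaction R at support B is upward at 8 m, arm 8 m → moment R × 8 counterclockwise.
Setting net torque to zero: R × 8 = 1733 → R = 217 N.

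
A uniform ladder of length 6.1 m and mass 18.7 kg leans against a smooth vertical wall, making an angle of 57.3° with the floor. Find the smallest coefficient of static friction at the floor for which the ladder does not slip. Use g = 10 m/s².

Sum moments about the foot of the ladder (the floor normal and friction both act there and drop out).
Ladder weight 18.7×10 = 187 N acts at 3.05 m along the ladder; its horizontal arm is 3.05·cos57.3° = 1.648 m → τ = 308.2 N·m clockwise.
Wall normal N acts horizontally at the top; its moment arm is the height L sinθ = 6.1·sin57.3° = 5.133 m, counterclockwise.
Setting net torque to zero: N × 5.133 = 308.2 → N = 60.04 N.
ΣFx = 0 ⇒ f = N_wall = 60.04 N. ΣFy = 0 ⇒ N_floor = 187 N.
μ_min = f / N_floor = 60.04 / 187 = 0.321.

μ_min ≈ 0.321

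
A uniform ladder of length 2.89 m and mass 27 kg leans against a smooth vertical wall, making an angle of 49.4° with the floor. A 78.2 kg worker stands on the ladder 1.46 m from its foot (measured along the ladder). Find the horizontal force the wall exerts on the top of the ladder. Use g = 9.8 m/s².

Choose the foot of the ladder as the axis so the floor normal and friction both act there and drop out.
Ladder weight 27×9.8 = 264.6 N acts at 1.445 m along the ladder; its horizontal arm is 1.445·cos49.4° = 0.9404 m → τ = 248.8 N·m clockwise.
Worker: 78.2×9.8 = 766.4 N at 1.46 m → arm 0.9501 m → τ = 728.2 N·m clockwise.
Wall normal N acts horizontally at the top; its moment arm is the height L sinθ = 2.89·sin49.4° = 2.194 m, counterclockwise.
For rotational equilibrium, N × 2.194 = 977, so N = 445 N.

N_wall ≈ 445 N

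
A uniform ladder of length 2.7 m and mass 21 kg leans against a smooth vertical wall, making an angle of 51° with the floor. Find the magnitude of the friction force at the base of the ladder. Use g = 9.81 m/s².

Choose the foot of the ladder as the axis so the floor normal and friction both act there and drop out.
Ladder weight 21×9.81 = 206 N acts at 1.35 m along the ladder; its horizontal arm is 1.35·cos51° = 0.8496 m → τ = 175 N·m clockwise.
Wall normal N acts horizontally at the top; its moment arm is the height L sinθ = 2.7·sin51° = 2.098 m, counterclockwise.
Στ = 0 ⇒ N × 2.098 = 175 ⇒ N = 83.4 N.
ΣFx = 0: friction at the foot balances the wall's push, so f = N_wall = 83.4 N.

f ≈ 83.4 N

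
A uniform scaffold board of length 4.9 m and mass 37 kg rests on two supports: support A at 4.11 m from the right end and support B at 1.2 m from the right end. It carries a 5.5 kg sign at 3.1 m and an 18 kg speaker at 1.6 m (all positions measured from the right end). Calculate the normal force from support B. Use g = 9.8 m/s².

R_B ≈ 378 N

About support A:
Beam weight: 37 × 9.8 = 362.6 N down at 2.45 m → arm 1.66 m, τ = 362.6 × 1.66 = 601.9 N·m clockwise.
Sign: 5.5 × 9.8 = 53.9 N down at 3.1 m → arm 1.01 m, τ = 53.9 × 1.01 = 54.44 N·m clockwise.
Speaker: 18 × 9.8 = 176.4 N down at 1.6 m → arm 2.51 m, τ = 176.4 × 2.51 = 442.8 N·m clockwise.
Net load moment about support A = 1099 N·m clockwise.
Reaction R at support B is upward at 1.2 m, arm 2.91 m → moment R × 2.91 counterclockwise.
Setting net torque to zero: R × 2.91 = 1099 → R = 378 N.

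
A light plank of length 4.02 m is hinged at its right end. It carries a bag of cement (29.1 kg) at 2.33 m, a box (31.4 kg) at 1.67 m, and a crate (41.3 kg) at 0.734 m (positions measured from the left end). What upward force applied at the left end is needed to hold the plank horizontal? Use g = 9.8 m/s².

Sum moments about the right end (the unknown pivot reaction has zero arm there).
Bag of cement: 29.1 × 9.8 = 285.2 N down at 2.33 m → arm 1.69 m, τ = 285.2 × 1.69 = 482 N·m counterclockwise.
Box: 31.4 × 9.8 = 307.7 N down at 1.67 m → arm 2.35 m, τ = 307.7 × 2.35 = 723.1 N·m counterclockwise.
Crate: 41.3 × 9.8 = 404.7 N down at 0.734 m → arm 3.286 m, τ = 404.7 × 3.286 = 1330 N·m counterclockwise.
Net moment of the loads = 2535 N·m counterclockwise.
The upward force F acts at the left end, arm 4.02 m, giving F × 4.02 clockwise.
Στ = 0 ⇒ F × 4.02 = 2535 ⇒ F = 2535 / 4.02 = 631 N.

F ≈ 631 N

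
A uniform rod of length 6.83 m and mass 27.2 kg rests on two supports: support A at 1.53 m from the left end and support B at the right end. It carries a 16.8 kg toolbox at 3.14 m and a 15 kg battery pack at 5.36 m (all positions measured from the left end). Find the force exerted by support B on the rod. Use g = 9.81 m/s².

R_B ≈ 251 N

Sum moments about support A (its reaction then has zero moment arm).
Beam weight: 27.2 × 9.81 = 266.8 N down at 3.415 m → arm 1.885 m, τ = 266.8 × 1.885 = 502.9 N·m clockwise.
Toolbox: 16.8 × 9.81 = 164.8 N down at 3.14 m → arm 1.61 m, τ = 164.8 × 1.61 = 265.3 N·m clockwise.
Battery pack: 15 × 9.81 = 147.2 N down at 5.36 m → arm 3.83 m, τ = 147.2 × 3.83 = 563.8 N·m clockwise.
Net load moment about support A = 1332 N·m clockwise.
Reaction R at support B is upward at 6.83 m, arm 5.3 m → moment R × 5.3 counterclockwise.
Balancing moments: R × 5.3 = 1332, giving R = 251 N.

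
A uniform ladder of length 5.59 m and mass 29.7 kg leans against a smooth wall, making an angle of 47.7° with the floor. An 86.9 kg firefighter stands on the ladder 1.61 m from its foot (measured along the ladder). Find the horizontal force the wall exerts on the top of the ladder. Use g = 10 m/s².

Sum moments about the foot of the ladder (the floor normal and friction both act there and drop out).
Ladder weight 29.7×10 = 297 N acts at 2.795 m along the ladder; its horizontal arm is 2.795·cos47.7° = 1.881 m → τ = 558.7 N·m clockwise.
Firefighter: 86.9×10 = 869 N at 1.61 m → arm 1.084 m → τ = 942 N·m clockwise.
Wall normal N acts horizontally at the top; its moment arm is the height L sinθ = 5.59·sin47.7° = 4.135 m, counterclockwise.
Setting net torque to zero: N × 4.135 = 1501 → N = 363 N.

N_wall ≈ 363 N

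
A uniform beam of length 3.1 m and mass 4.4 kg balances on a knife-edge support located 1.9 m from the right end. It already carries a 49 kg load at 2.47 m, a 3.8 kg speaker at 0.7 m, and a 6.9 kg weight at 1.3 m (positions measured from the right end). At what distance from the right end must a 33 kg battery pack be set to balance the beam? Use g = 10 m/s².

Take moments about the knife-edge support (at 1.9 m from the right end).
Beam weight: 4.4 × 10 = 44 N down at 1.55 m → arm 0.35 m, τ = 44 × 0.35 = 15.4 N·m clockwise.
Load: 49 × 10 = 490 N down at 2.47 m → arm 0.57 m, τ = 490 × 0.57 = 279.3 N·m counterclockwise.
Speaker: 3.8 × 10 = 38 N down at 0.7 m → arm 1.2 m, τ = 38 × 1.2 = 45.6 N·m clockwise.
Weight: 6.9 × 10 = 69 N down at 1.3 m → arm 0.6 m, τ = 69 × 0.6 = 41.4 N·m clockwise.
Net moment of existing loads = 176.9 N·m counterclockwise.
The battery pack weighs 33 × 10 = 330 N and must supply an equal clockwise moment, so its lever arm about the knife-edge support is 176.9 / 330 = 0.536 m.
That puts it at 1.9 − 0.536 = 1.36 m from the right end.

x ≈ 1.36 m from the right end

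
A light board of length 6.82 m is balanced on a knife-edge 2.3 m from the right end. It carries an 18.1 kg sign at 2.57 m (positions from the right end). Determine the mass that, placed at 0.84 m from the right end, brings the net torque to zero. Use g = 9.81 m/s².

Sum moments about the knife-edge (at 2.3 m from the right end) (the support reaction has zero arm there).
Sign: 18.1 × 9.81 = 177.6 N down at 2.57 m → arm 0.27 m, τ = 177.6 × 0.27 = 47.95 N·m counterclockwise.
Net moment of known loads = 47.95 N·m counterclockwise.
An unknown mass m at 0.84 m has arm 1.46 m; its moment is m·g·1.46 clockwise.
Στ = 0 ⇒ m × 9.81 × 1.46 = 47.95 ⇒ m = 47.95 / (9.81 × 1.46) = 3.35 kg.

m ≈ 3.35 kg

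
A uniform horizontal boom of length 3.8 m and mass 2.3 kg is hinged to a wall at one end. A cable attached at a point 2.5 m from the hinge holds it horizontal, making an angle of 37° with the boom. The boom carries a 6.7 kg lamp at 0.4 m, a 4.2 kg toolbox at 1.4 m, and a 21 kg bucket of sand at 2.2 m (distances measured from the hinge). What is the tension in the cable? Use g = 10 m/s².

About the hinge:
Beam weight: 2.3 × 10 = 23 N down at 1.9 m → arm 1.9 m, τ = 23 × 1.9 = 43.7 N·m clockwise.
Lamp: 6.7 × 10 = 67 N down at 0.4 m → arm 0.4 m, τ = 67 × 0.4 = 26.8 N·m clockwise.
Toolbox: 4.2 × 10 = 42 N down at 1.4 m → arm 1.4 m, τ = 42 × 1.4 = 58.8 N·m clockwise.
Bucket of sand: 21 × 10 = 210 N down at 2.2 m → arm 2.2 m, τ = 210 × 2.2 = 462 N·m clockwise.
Total clockwise load moment = 591.3 N·m.
The cable tension T acts at 2.5 m; only its component perpendicular to the boom, T sinθ, produces torque. sin 37° = 0.6018.
Balancing moments: T × 2.5 × 0.6018 = 591.3, giving T = 591.3 / 1.504 = 393 N.

T ≈ 393 N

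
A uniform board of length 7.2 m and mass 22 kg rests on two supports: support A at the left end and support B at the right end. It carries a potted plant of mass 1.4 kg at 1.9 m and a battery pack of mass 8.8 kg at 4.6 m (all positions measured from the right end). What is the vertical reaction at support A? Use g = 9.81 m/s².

R_A ≈ 167 N

Choose support B as the axis so its reaction then has zero moment arm.
Beam weight: 22 × 9.81 = 215.8 N down at 3.6 m → arm 3.6 m, τ = 215.8 × 3.6 = 776.9 N·m counterclockwise.
Potted plant: 1.4 × 9.81 = 13.73 N down at 1.9 m → arm 1.9 m, τ = 13.73 × 1.9 = 26.09 N·m counterclockwise.
Battery pack: 8.8 × 9.81 = 86.33 N down at 4.6 m → arm 4.6 m, τ = 86.33 × 4.6 = 397.1 N·m counterclockwise.
Net load moment about support B = 1200 N·m counterclockwise.
Reaction R at support A is upward at 7.2 m, arm 7.2 m → moment R × 7.2 clockwise.
Στ = 0 ⇒ R × 7.2 = 1200 ⇒ R = 167 N.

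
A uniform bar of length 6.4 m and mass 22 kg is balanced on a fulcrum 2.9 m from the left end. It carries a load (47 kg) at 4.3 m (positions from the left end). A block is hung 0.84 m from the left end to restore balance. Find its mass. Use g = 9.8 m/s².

About the fulcrum (at 2.9 m from the left end):
Beam weight: 22 × 9.8 = 215.6 N down at 3.2 m → arm 0.3 m, τ = 215.6 × 0.3 = 64.68 N·m clockwise.
Load: 47 × 9.8 = 460.6 N down at 4.3 m → arm 1.4 m, τ = 460.6 × 1.4 = 644.8 N·m clockwise.
Net moment of known loads = 709.5 N·m clockwise.
An unknown mass m at 0.84 m has arm 2.06 m; its moment is m·g·2.06 counterclockwise.
Setting net torque to zero: m × 9.8 × 2.06 = 709.5 → m = 709.5 / (9.8 × 2.06) = 35.1 kg.

m ≈ 35.1 kg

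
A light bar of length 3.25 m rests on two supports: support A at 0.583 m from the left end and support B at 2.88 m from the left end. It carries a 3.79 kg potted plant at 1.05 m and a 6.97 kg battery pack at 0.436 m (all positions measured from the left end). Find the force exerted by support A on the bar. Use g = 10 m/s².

R_A ≈ 104 N

Take moments about support B.
Potted plant: 3.79 × 10 = 37.9 N down at 1.05 m → arm 1.83 m, τ = 37.9 × 1.83 = 69.36 N·m counterclockwise.
Battery pack: 6.97 × 10 = 69.7 N down at 0.436 m → arm 2.444 m, τ = 69.7 × 2.444 = 170.3 N·m counterclockwise.
Net load moment about support B = 239.7 N·m counterclockwise.
Reaction R at support A is upward at 0.583 m, arm 2.297 m → moment R × 2.297 clockwise.
Setting net torque to zero: R × 2.297 = 239.7 → R = 104 N.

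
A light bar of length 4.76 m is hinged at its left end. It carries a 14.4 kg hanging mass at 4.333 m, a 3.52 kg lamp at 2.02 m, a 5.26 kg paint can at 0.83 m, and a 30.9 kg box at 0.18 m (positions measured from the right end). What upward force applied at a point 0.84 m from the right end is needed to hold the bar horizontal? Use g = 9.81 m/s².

Sum moments about the left end (the unknown pivot reaction has zero arm there).
Hanging mass: 14.4 × 9.81 = 141.3 N down at 4.333 m → arm 0.427 m, τ = 141.3 × 0.427 = 60.34 N·m clockwise.
Lamp: 3.52 × 9.81 = 34.53 N down at 2.02 m → arm 2.74 m, τ = 34.53 × 2.74 = 94.61 N·m clockwise.
Paint can: 5.26 × 9.81 = 51.6 N down at 0.83 m → arm 3.93 m, τ = 51.6 × 3.93 = 202.8 N·m clockwise.
Box: 30.9 × 9.81 = 303.1 N down at 0.18 m → arm 4.58 m, τ = 303.1 × 4.58 = 1388 N·m clockwise.
Net moment of the loads = 1746 N·m clockwise.
The upward force F acts at a point 0.84 m from the right end, arm 3.92 m, giving F × 3.92 counterclockwise.
For rotational equilibrium, F × 3.92 = 1746, so F = 1746 / 3.92 = 445 N.

F ≈ 445 N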